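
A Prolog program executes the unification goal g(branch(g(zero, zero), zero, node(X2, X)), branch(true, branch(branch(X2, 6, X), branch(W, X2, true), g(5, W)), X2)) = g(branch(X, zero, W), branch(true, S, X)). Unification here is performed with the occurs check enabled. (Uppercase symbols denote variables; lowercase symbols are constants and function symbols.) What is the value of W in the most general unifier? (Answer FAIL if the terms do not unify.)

node(g(zero, zero), g(zero, zero))

Decompose g/2: branch(g(zero, zero), zero, node(X2, X)) = branch(X, zero, W),  branch(true, branch(branch(X2, 6, X), branch(W, X2, true), g(5, W)), X2) = branch(true, S, X).
Decompose branch/3: g(zero, zero) = X,  zero = zero,  node(X2, X) = W.
Bind X := g(zero, zero); substituting into the 2 remaining equations that mention X gives: node(X2, g(zero, zero)) = W,  branch(true, branch(branch(X2, 6, g(zero, zero)), branch(W, X2, true), g(5, W)), X2) = branch(true, S, g(zero, zero)).
Delete trivial equation zero = zero.
Bind W := node(X2, g(zero, zero)); substituting into the remaining equation gives: branch(true, branch(branch(X2, 6, g(zero, zero)), branch(node(X2, g(zero, zero)), X2, true), g(5, node(X2, g(zero, zero)))), X2) = branch(true, S, g(zero, zero)).
Decompose branch/3: true = true,  branch(branch(X2, 6, g(zero, zero)), branch(node(X2, g(zero, zero)), X2, true), g(5, node(X2, g(zero, zero)))) = S,  X2 = g(zero, zero).
Delete trivial equation true = true.
Bind S := branch(branch(X2, 6, g(zero, zero)), branch(node(X2, g(zero, zero)), X2, true), g(5, node(X2, g(zero, zero)))); no other remaining equation mentions S.
Bind X2 := g(zero, zero). Substituting into the earlier bindings gives W := node(g(zero, zero), g(zero, zero)), S := branch(branch(g(zero, zero), 6, g(zero, zero)), branch(node(g(zero, zero), g(zero, zero)), g(zero, zero), true), g(5, node(g(zero, zero), g(zero, zero)))).
MGU = { X = g(zero, zero), W = node(g(zero, zero), g(zero, zero)), S = branch(branch(g(zero, zero), 6, g(zero, zero)), branch(node(g(zero, zero), g(zero, zero)), g(zero, zero), true), g(5, node(g(zero, zero), g(zero, zero)))), X2 = g(zero, zero) }, so W = node(g(zero, zero), g(zero, zero)).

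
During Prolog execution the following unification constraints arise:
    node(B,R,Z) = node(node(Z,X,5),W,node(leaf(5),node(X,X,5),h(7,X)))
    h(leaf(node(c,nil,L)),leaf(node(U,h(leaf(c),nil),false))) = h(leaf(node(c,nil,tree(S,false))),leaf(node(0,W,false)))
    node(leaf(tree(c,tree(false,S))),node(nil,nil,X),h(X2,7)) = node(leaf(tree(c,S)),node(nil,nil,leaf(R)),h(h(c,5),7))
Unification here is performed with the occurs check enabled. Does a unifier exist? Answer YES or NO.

Decompose node/3: B = node(Z,X,5),  R = W,  Z = node(leaf(5),node(X,X,5),h(7,X)).
Bind B := node(Z,X,5); no other remaining equation mentions B.
Bind R := W; substituting into the one remaining equation that mentions R gives: node(leaf(tree(c,tree(false,S))),node(nil,nil,X),h(X2,7)) = node(leaf(tree(c,S)),node(nil,nil,leaf(W)),h(h(c,5),7)).
Bind Z := node(leaf(5),node(X,X,5),h(7,X)); no other remaining equation mentions Z. Substituting into the earlier binding gives B := node(node(leaf(5),node(X,X,5),h(7,X)),X,5).
Decompose h/2: leaf(node(c,nil,L)) = leaf(node(c,nil,tree(S,false))),  leaf(node(U,h(leaf(c),nil),false)) = leaf(node(0,W,false)).
Decompose leaf/1: node(c,nil,L) = node(c,nil,tree(S,false)).
Decompose node/3: c = c,  nil = nil,  L = tree(S,false).
Delete trivial equation c = c.
Delete trivial equation nil = nil.
Bind L := tree(S,false); no other remaining equation mentions L.
Decompose leaf/1: node(U,h(leaf(c),nil),false) = node(0,W,false).
Decompose node/3: U = 0,  h(leaf(c),nil) = W,  false = false.
Bind U := 0; no other remaining equation mentions U.
Bind W := h(leaf(c),nil); substituting into the one remaining equation that mentions W gives: node(leaf(tree(c,tree(false,S))),node(nil,nil,X),h(X2,7)) = node(leaf(tree(c,S)),node(nil,nil,leaf(h(leaf(c),nil))),h(h(c,5),7)). Substituting into the earlier binding gives R := h(leaf(c),nil).
Delete trivial equation false = false.
Decompose node/3: leaf(tree(c,tree(false,S))) = leaf(tree(c,S)),  node(nil,nil,X) = node(nil,nil,leaf(h(leaf(c),nil))),  h(X2,7) = h(h(c,5),7).
Decompose leaf/1: tree(c,tree(false,S)) = tree(c,S).
Decompose tree/2: c = c,  tree(false,S) = S.
Delete trivial equation c = c.
Occurs check fails: S occurs in tree(false,S); the equation S = tree(false,S) has no finite solution.

NO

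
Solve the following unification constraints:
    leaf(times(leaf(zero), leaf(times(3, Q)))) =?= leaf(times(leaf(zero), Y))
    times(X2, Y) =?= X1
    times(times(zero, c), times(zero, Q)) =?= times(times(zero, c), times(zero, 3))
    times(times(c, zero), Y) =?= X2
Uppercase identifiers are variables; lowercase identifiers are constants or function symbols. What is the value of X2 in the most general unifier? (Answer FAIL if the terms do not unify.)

times(times(c, zero), leaf(times(3, 3)))

Decompose leaf/1: times(leaf(zero), leaf(times(3, Q))) =?= times(leaf(zero), Y).
Decompose times/2: leaf(zero) =?= leaf(zero),  leaf(times(3, Q)) =?= Y.
Delete trivial equation leaf(zero) =?= leaf(zero).
Bind Y := leaf(times(3, Q)); substituting into the 2 remaining equations that mention Y gives: times(X2, leaf(times(3, Q))) =?= X1,  times(times(c, zero), leaf(times(3, Q))) =?= X2.
Bind X1 := times(X2, leaf(times(3, Q))); no other remaining equation mentions X1.
Decompose times/2: times(zero, c) =?= times(zero, c),  times(zero, Q) =?= times(zero, 3).
Delete trivial equation times(zero, c) =?= times(zero, c).
Decompose times/2: zero =?= zero,  Q =?= 3.
Delete trivial equation zero =?= zero.
Bind Q := 3; substituting into the remaining equation gives: times(times(c, zero), leaf(times(3, 3))) =?= X2. Substituting into the earlier bindings gives Y := leaf(times(3, 3)), X1 := times(X2, leaf(times(3, 3))).
Bind X2 := times(times(c, zero), leaf(times(3, 3))). Substituting into the earlier binding gives X1 := times(times(times(c, zero), leaf(times(3, 3))), leaf(times(3, 3))).
MGU = { Y -> leaf(times(3, 3)), X1 -> times(times(times(c, zero), leaf(times(3, 3))), leaf(times(3, 3))), Q -> 3, X2 -> times(times(c, zero), leaf(times(3, 3))) }, so X2 -> times(times(c, zero), leaf(times(3, 3))).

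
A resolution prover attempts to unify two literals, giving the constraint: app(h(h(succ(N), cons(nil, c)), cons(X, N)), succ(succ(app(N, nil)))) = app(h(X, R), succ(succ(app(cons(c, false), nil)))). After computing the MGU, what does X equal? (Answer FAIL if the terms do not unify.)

Decompose app/2: h(h(succ(N), cons(nil, c)), cons(X, N)) = h(X, R),  succ(succ(app(N, nil))) = succ(succ(app(cons(c, false), nil))).
Decompose h/2: h(succ(N), cons(nil, c)) = X,  cons(X, N) = R.
Bind X := h(succ(N), cons(nil, c)); substituting into the one remaining equation that mentions X gives: cons(h(succ(N), cons(nil, c)), N) = R.
Bind R := cons(h(succ(N), cons(nil, c)), N); no other remaining equation mentions R.
Decompose succ/1: succ(app(N, nil)) = succ(app(cons(c, false), nil)).
Decompose succ/1: app(N, nil) = app(cons(c, false), nil).
Decompose app/2: N = cons(c, false),  nil = nil.
Bind N := cons(c, false); no other remaining equation mentions N. Substituting into the earlier bindings gives X := h(succ(cons(c, false)), cons(nil, c)), R := cons(h(succ(cons(c, false)), cons(nil, c)), cons(c, false)).
Delete trivial equation nil = nil.
MGU = { X ↦ h(succ(cons(c, false)), cons(nil, c)), R ↦ cons(h(succ(cons(c, false)), cons(nil, c)), cons(c, false)), N ↦ cons(c, false) }, so X ↦ h(succ(cons(c, false)), cons(nil, c)).

h(succ(cons(c, false)), cons(nil, c))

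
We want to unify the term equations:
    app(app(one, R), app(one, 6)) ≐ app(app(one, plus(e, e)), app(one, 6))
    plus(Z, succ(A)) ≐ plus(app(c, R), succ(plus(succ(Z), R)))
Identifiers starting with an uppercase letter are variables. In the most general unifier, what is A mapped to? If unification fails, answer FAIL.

plus(succ(app(c, plus(e, e))), plus(e, e))

Decompose app/2: app(one, R) ≐ app(one, plus(e, e)),  app(one, 6) ≐ app(one, 6).
Decompose app/2: one ≐ one,  R ≐ plus(e, e).
Delete trivial equation one ≐ one.
Bind R := plus(e, e); substituting into the one remaining equation that mentions R gives: plus(Z, succ(A)) ≐ plus(app(c, plus(e, e)), succ(plus(succ(Z), plus(e, e)))).
Delete trivial equation app(one, 6) ≐ app(one, 6).
Decompose plus/2: Z ≐ app(c, plus(e, e)),  succ(A) ≐ succ(plus(succ(Z), plus(e, e))).
Bind Z := app(c, plus(e, e)); substituting into the remaining equation gives: succ(A) ≐ succ(plus(succ(app(c, plus(e, e))), plus(e, e))).
Decompose succ/1: A ≐ plus(succ(app(c, plus(e, e))), plus(e, e)).
Bind A := plus(succ(app(c, plus(e, e))), plus(e, e)).
MGU = { R -> plus(e, e), Z -> app(c, plus(e, e)), A -> plus(succ(app(c, plus(e, e))), plus(e, e)) }, so A -> plus(succ(app(c, plus(e, e))), plus(e, e)).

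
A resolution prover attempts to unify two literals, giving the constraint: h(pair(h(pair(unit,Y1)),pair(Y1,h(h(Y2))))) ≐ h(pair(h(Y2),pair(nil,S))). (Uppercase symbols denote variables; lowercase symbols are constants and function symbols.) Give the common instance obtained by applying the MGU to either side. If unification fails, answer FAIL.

Decompose h/1: pair(h(pair(unit,Y1)),pair(Y1,h(h(Y2)))) ≐ pair(h(Y2),pair(nil,S)).
Decompose pair/2: h(pair(unit,Y1)) ≐ h(Y2),  pair(Y1,h(h(Y2))) ≐ pair(nil,S).
Decompose h/1: pair(unit,Y1) ≐ Y2.
Bind Y2 := pair(unit,Y1); substituting into the remaining equation gives: pair(Y1,h(h(pair(unit,Y1)))) ≐ pair(nil,S).
Decompose pair/2: Y1 ≐ nil,  h(h(pair(unit,Y1))) ≐ S.
Bind Y1 := nil; substituting into the remaining equation gives: h(h(pair(unit,nil))) ≐ S. Substituting into the earlier binding gives Y2 := pair(unit,nil).
Bind S := h(h(pair(unit,nil))).
Applying the MGU to either side gives h(pair(h(pair(unit,nil)),pair(nil,h(h(pair(unit,nil)))))).

h(pair(h(pair(unit,nil)),pair(nil,h(h(pair(unit,nil))))))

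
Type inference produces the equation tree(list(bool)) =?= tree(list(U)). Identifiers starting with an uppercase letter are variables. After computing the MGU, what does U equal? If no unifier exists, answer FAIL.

bool

Decompose tree/1: list(bool) =?= list(U).
Decompose list/1: bool =?= U.
Bind U := bool.
MGU = { U := bool }, so U := bool.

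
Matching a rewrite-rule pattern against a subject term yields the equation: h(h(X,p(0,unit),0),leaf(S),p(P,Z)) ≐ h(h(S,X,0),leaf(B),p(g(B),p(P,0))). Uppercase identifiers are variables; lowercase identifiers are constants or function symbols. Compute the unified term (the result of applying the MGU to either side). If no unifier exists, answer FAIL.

h(h(p(0,unit),p(0,unit),0),leaf(p(0,unit)),p(g(p(0,unit)),p(g(p(0,unit)),0)))

Decompose h/3: h(X,p(0,unit),0) ≐ h(S,X,0),  leaf(S) ≐ leaf(B),  p(P,Z) ≐ p(g(B),p(P,0)).
Decompose h/3: X ≐ S,  p(0,unit) ≐ X,  0 ≐ 0.
Bind X := S; substituting into the one remaining equation that mentions X gives: p(0,unit) ≐ S.
Bind S := p(0,unit); substituting into the one remaining equation that mentions S gives: leaf(p(0,unit)) ≐ leaf(B). Substituting into the earlier binding gives X := p(0,unit).
Delete trivial equation 0 ≐ 0.
Decompose leaf/1: p(0,unit) ≐ B.
Bind B := p(0,unit); substituting into the remaining equation gives: p(P,Z) ≐ p(g(p(0,unit)),p(P,0)).
Decompose p/2: P ≐ g(p(0,unit)),  Z ≐ p(P,0).
Bind P := g(p(0,unit)); substituting into the remaining equation gives: Z ≐ p(g(p(0,unit)),0).
Bind Z := p(g(p(0,unit)),0).
Applying the MGU to either side gives h(h(p(0,unit),p(0,unit),0),leaf(p(0,unit)),p(g(p(0,unit)),p(g(p(0,unit)),0))).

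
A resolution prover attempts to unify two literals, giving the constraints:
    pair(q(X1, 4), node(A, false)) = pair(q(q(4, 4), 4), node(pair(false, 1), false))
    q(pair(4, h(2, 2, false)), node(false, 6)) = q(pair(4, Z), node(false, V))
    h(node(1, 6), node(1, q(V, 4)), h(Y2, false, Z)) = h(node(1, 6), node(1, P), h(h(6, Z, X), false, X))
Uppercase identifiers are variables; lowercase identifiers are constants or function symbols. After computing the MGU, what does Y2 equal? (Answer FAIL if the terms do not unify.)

h(6, h(2, 2, false), h(2, 2, false))

Decompose pair/2: q(X1, 4) = q(q(4, 4), 4),  node(A, false) = node(pair(false, 1), false).
Decompose q/2: X1 = q(4, 4),  4 = 4.
Bind X1 := q(4, 4); no other remaining equation mentions X1.
Delete trivial equation 4 = 4.
Decompose node/2: A = pair(false, 1),  false = false.
Bind A := pair(false, 1); no other remaining equation mentions A.
Delete trivial equation false = false.
Decompose q/2: pair(4, h(2, 2, false)) = pair(4, Z),  node(false, 6) = node(false, V).
Decompose pair/2: 4 = 4,  h(2, 2, false) = Z.
Delete trivial equation 4 = 4.
Bind Z := h(2, 2, false); substituting into the one remaining equation that mentions Z gives: h(node(1, 6), node(1, q(V, 4)), h(Y2, false, h(2, 2, false))) = h(node(1, 6), node(1, P), h(h(6, h(2, 2, false), X), false, X)).
Decompose node/2: false = false,  6 = V.
Delete trivial equation false = false.
Bind V := 6; substituting into the remaining equation gives: h(node(1, 6), node(1, q(6, 4)), h(Y2, false, h(2, 2, false))) = h(node(1, 6), node(1, P), h(h(6, h(2, 2, false), X), false, X)).
Decompose h/3: node(1, 6) = node(1, 6),  node(1, q(6, 4)) = node(1, P),  h(Y2, false, h(2, 2, false)) = h(h(6, h(2, 2, false), X), false, X).
Delete trivial equation node(1, 6) = node(1, 6).
Decompose node/2: 1 = 1,  q(6, 4) = P.
Delete trivial equation 1 = 1.
Bind P := q(6, 4); no other remaining equation mentions P.
Decompose h/3: Y2 = h(6, h(2, 2, false), X),  false = false,  h(2, 2, false) = X.
Bind Y2 := h(6, h(2, 2, false), X); no other remaining equation mentions Y2.
Delete trivial equation false = false.
Bind X := h(2, 2, false). Substituting into the earlier binding gives Y2 := h(6, h(2, 2, false), h(2, 2, false)).
MGU = { X1 -> q(4, 4), A -> pair(false, 1), Z -> h(2, 2, false), V -> 6, P -> q(6, 4), Y2 -> h(6, h(2, 2, false), h(2, 2, false)), X -> h(2, 2, false) }, so Y2 -> h(6, h(2, 2, false), h(2, 2, false)).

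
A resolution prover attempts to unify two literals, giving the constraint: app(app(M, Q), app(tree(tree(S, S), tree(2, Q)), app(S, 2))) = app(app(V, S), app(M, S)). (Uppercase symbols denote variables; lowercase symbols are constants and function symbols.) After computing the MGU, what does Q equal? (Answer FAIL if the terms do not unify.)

Decompose app/2: app(M, Q) = app(V, S),  app(tree(tree(S, S), tree(2, Q)), app(S, 2)) = app(M, S).
Decompose app/2: M = V,  Q = S.
Bind M := V; substituting into the one remaining equation that mentions M gives: app(tree(tree(S, S), tree(2, Q)), app(S, 2)) = app(V, S).
Bind Q := S; substituting into the remaining equation gives: app(tree(tree(S, S), tree(2, S)), app(S, 2)) = app(V, S).
Decompose app/2: tree(tree(S, S), tree(2, S)) = V,  app(S, 2) = S.
Bind V := tree(tree(S, S), tree(2, S)); no other remaining equation mentions V. Substituting into the earlier binding gives M := tree(tree(S, S), tree(2, S)).
Occurs check fails: S occurs in app(S, 2); the equation S = app(S, 2) has no finite solution.

FAIL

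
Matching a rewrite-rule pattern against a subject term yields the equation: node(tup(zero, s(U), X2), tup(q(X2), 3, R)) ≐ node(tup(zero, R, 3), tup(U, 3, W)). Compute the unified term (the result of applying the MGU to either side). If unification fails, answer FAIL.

Decompose node/2: tup(zero, s(U), X2) ≐ tup(zero, R, 3),  tup(q(X2), 3, R) ≐ tup(U, 3, W).
Decompose tup/3: zero ≐ zero,  s(U) ≐ R,  X2 ≐ 3.
Delete trivial equation zero ≐ zero.
Bind R := s(U); substituting into the one remaining equation that mentions R gives: tup(q(X2), 3, s(U)) ≐ tup(U, 3, W).
Bind X2 := 3; substituting into the remaining equation gives: tup(q(3), 3, s(U)) ≐ tup(U, 3, W).
Decompose tup/3: q(3) ≐ U,  3 ≐ 3,  s(U) ≐ W.
Bind U := q(3); substituting into the one remaining equation that mentions U gives: s(q(3)) ≐ W. Substituting into the earlier binding gives R := s(q(3)).
Delete trivial equation 3 ≐ 3.
Bind W := s(q(3)).
Applying the MGU to either side gives node(tup(zero, s(q(3)), 3), tup(q(3), 3, s(q(3)))).

node(tup(zero, s(q(3)), 3), tup(q(3), 3, s(q(3))))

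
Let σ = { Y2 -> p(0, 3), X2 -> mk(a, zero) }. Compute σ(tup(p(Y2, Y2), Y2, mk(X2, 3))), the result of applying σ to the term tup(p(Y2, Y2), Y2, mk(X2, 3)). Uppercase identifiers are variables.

Replace each occurrence of Y2 with p(0, 3).
Replace each occurrence of X2 with mk(a, zero).
Result: tup(p(p(0, 3), p(0, 3)), p(0, 3), mk(mk(a, zero), 3)).

tup(p(p(0, 3), p(0, 3)), p(0, 3), mk(mk(a, zero), 3))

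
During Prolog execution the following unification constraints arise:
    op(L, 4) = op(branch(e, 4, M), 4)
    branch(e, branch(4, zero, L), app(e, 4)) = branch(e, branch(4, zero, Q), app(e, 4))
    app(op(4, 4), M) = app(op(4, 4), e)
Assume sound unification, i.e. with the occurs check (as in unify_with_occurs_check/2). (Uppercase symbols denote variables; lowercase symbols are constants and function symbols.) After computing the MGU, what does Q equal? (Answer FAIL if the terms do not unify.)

branch(e, 4, e)

Decompose op/2: L = branch(e, 4, M),  4 = 4.
Bind L := branch(e, 4, M); substituting into the one remaining equation that mentions L gives: branch(e, branch(4, zero, branch(e, 4, M)), app(e, 4)) = branch(e, branch(4, zero, Q), app(e, 4)).
Delete trivial equation 4 = 4.
Decompose branch/3: e = e,  branch(4, zero, branch(e, 4, M)) = branch(4, zero, Q),  app(e, 4) = app(e, 4).
Delete trivial equation e = e.
Decompose branch/3: 4 = 4,  zero = zero,  branch(e, 4, M) = Q.
Delete trivial equation 4 = 4.
Delete trivial equation zero = zero.
Bind Q := branch(e, 4, M); no other remaining equation mentions Q.
Delete trivial equation app(e, 4) = app(e, 4).
Decompose app/2: op(4, 4) = op(4, 4),  M = e.
Delete trivial equation op(4, 4) = op(4, 4).
Bind M := e. Substituting into the earlier bindings gives L := branch(e, 4, e), Q := branch(e, 4, e).
MGU = { L = branch(e, 4, e), Q = branch(e, 4, e), M = e }, so Q = branch(e, 4, e).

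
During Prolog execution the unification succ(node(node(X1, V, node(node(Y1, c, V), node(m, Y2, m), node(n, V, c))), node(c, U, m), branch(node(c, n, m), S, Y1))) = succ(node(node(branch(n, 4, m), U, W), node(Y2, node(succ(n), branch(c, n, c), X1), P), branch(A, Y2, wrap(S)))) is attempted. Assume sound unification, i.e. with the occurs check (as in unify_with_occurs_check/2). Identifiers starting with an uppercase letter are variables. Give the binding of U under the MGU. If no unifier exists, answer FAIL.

node(succ(n), branch(c, n, c), branch(n, 4, m))

Decompose succ/1: node(node(X1, V, node(node(Y1, c, V), node(m, Y2, m), node(n, V, c))), node(c, U, m), branch(node(c, n, m), S, Y1)) = node(node(branch(n, 4, m), U, W), node(Y2, node(succ(n), branch(c, n, c), X1), P), branch(A, Y2, wrap(S))).
Decompose node/3: node(X1, V, node(node(Y1, c, V), node(m, Y2, m), node(n, V, c))) = node(branch(n, 4, m), U, W),  node(c, U, m) = node(Y2, node(succ(n), branch(c, n, c), X1), P),  branch(node(c, n, m), S, Y1) = branch(A, Y2, wrap(S)).
Decompose node/3: X1 = branch(n, 4, m),  V = U,  node(node(Y1, c, V), node(m, Y2, m), node(n, V, c)) = W.
Bind X1 := branch(n, 4, m); substituting into the one remaining equation that mentions X1 gives: node(c, U, m) = node(Y2, node(succ(n), branch(c, n, c), branch(n, 4, m)), P).
Bind V := U; substituting into the one remaining equation that mentions V gives: node(node(Y1, c, U), node(m, Y2, m), node(n, U, c)) = W.
Bind W := node(node(Y1, c, U), node(m, Y2, m), node(n, U, c)); no other remaining equation mentions W.
Decompose node/3: c = Y2,  U = node(succ(n), branch(c, n, c), branch(n, 4, m)),  m = P.
Bind Y2 := c; substituting into the one remaining equation that mentions Y2 gives: branch(node(c, n, m), S, Y1) = branch(A, c, wrap(S)). Substituting into the earlier binding gives W := node(node(Y1, c, U), node(m, c, m), node(n, U, c)).
Bind U := node(succ(n), branch(c, n, c), branch(n, 4, m)); no other remaining equation mentions U. Substituting into the earlier bindings gives V := node(succ(n), branch(c, n, c), branch(n, 4, m)), W := node(node(Y1, c, node(succ(n), branch(c, n, c), branch(n, 4, m))), node(m, c, m), node(n, node(succ(n), branch(c, n, c), branch(n, 4, m)), c)).
Bind P := m; no other remaining equation mentions P.
Decompose branch/3: node(c, n, m) = A,  S = c,  Y1 = wrap(S).
Bind A := node(c, n, m); no other remaining equation mentions A.
Bind S := c; substituting into the remaining equation gives: Y1 = wrap(c).
Bind Y1 := wrap(c). Substituting into the earlier binding gives W := node(node(wrap(c), c, node(succ(n), branch(c, n, c), branch(n, 4, m))), node(m, c, m), node(n, node(succ(n), branch(c, n, c), branch(n, 4, m)), c)).
MGU = { X1 -> branch(n, 4, m), V -> node(succ(n), branch(c, n, c), branch(n, 4, m)), W -> node(node(wrap(c), c, node(succ(n), branch(c, n, c), branch(n, 4, m))), node(m, c, m), node(n, node(succ(n), branch(c, n, c), branch(n, 4, m)), c)), Y2 -> c, U -> node(succ(n), branch(c, n, c), branch(n, 4, m)), P -> m, A -> node(c, n, m), S -> c, Y1 -> wrap(c) }, so U -> node(succ(n), branch(c, n, c), branch(n, 4, m)).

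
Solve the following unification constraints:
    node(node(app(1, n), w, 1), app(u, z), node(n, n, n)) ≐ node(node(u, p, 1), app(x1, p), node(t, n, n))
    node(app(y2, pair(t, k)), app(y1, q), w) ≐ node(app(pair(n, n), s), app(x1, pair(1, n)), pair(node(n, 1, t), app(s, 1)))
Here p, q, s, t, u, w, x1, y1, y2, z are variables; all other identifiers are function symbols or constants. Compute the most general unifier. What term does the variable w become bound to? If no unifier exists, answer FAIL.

Decompose node/3: node(app(1, n), w, 1) ≐ node(u, p, 1),  app(u, z) ≐ app(x1, p),  node(n, n, n) ≐ node(t, n, n).
Decompose node/3: app(1, n) ≐ u,  w ≐ p,  1 ≐ 1.
Bind u := app(1, n); substituting into the one remaining equation that mentions u gives: app(app(1, n), z) ≐ app(x1, p).
Bind w := p; substituting into the one remaining equation that mentions w gives: node(app(y2, pair(t, k)), app(y1, q), p) ≐ node(app(pair(n, n), s), app(x1, pair(1, n)), pair(node(n, 1, t), app(s, 1))).
Delete trivial equation 1 ≐ 1.
Decompose app/2: app(1, n) ≐ x1,  z ≐ p.
Bind x1 := app(1, n); substituting into the one remaining equation that mentions x1 gives: node(app(y2, pair(t, k)), app(y1, q), p) ≐ node(app(pair(n, n), s), app(app(1, n), pair(1, n)), pair(node(n, 1, t), app(s, 1))).
Bind z := p; no other remaining equation mentions z.
Decompose node/3: n ≐ t,  n ≐ n,  n ≐ n.
Bind t := n; substituting into the one remaining equation that mentions t gives: node(app(y2, pair(n, k)), app(y1, q), p) ≐ node(app(pair(n, n), s), app(app(1, n), pair(1, n)), pair(node(n, 1, n), app(s, 1))).
Delete trivial equation n ≐ n.
Delete trivial equation n ≐ n.
Decompose node/3: app(y2, pair(n, k)) ≐ app(pair(n, n), s),  app(y1, q) ≐ app(app(1, n), pair(1, n)),  p ≐ pair(node(n, 1, n), app(s, 1)).
Decompose app/2: y2 ≐ pair(n, n),  pair(n, k) ≐ s.
Bind y2 := pair(n, n); no other remaining equation mentions y2.
Bind s := pair(n, k); substituting into the one remaining equation that mentions s gives: p ≐ pair(node(n, 1, n), app(pair(n, k), 1)).
Decompose app/2: y1 ≐ app(1, n),  q ≐ pair(1, n).
Bind y1 := app(1, n); no other remaining equation mentions y1.
Bind q := pair(1, n); no other remaining equation mentions q.
Bind p := pair(node(n, 1, n), app(pair(n, k), 1)). Substituting into the earlier bindings gives w := pair(node(n, 1, n), app(pair(n, k), 1)), z := pair(node(n, 1, n), app(pair(n, k), 1)).
MGU = { u := app(1, n), w := pair(node(n, 1, n), app(pair(n, k), 1)), x1 := app(1, n), z := pair(node(n, 1, n), app(pair(n, k), 1)), t := n, y2 := pair(n, n), s := pair(n, k), y1 := app(1, n), q := pair(1, n), p := pair(node(n, 1, n), app(pair(n, k), 1)) }, so w := pair(node(n, 1, n), app(pair(n, k), 1)).

pair(node(n, 1, n), app(pair(n, k), 1))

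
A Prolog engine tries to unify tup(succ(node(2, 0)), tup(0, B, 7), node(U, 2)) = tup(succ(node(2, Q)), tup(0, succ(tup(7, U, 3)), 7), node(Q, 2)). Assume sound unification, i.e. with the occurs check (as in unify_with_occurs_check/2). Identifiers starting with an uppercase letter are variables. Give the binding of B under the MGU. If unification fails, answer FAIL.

succ(tup(7, 0, 3))

Decompose tup/3: succ(node(2, 0)) = succ(node(2, Q)),  tup(0, B, 7) = tup(0, succ(tup(7, U, 3)), 7),  node(U, 2) = node(Q, 2).
Decompose succ/1: node(2, 0) = node(2, Q).
Decompose node/2: 2 = 2,  0 = Q.
Delete trivial equation 2 = 2.
Bind Q := 0; substituting into the one remaining equation that mentions Q gives: node(U, 2) = node(0, 2).
Decompose tup/3: 0 = 0,  B = succ(tup(7, U, 3)),  7 = 7.
Delete trivial equation 0 = 0.
Bind B := succ(tup(7, U, 3)); no other remaining equation mentions B.
Delete trivial equation 7 = 7.
Decompose node/2: U = 0,  2 = 2.
Bind U := 0; no other remaining equation mentions U. Substituting into the earlier binding gives B := succ(tup(7, 0, 3)).
Delete trivial equation 2 = 2.
MGU = { Q ↦ 0, B ↦ succ(tup(7, 0, 3)), U ↦ 0 }, so B ↦ succ(tup(7, 0, 3)).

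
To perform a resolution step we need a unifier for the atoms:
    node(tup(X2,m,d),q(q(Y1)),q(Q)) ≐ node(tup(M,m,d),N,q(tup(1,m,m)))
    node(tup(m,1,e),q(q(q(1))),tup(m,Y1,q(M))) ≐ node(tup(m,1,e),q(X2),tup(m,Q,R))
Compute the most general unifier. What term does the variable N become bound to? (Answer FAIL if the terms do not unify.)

q(q(tup(1,m,m)))

Decompose node/3: tup(X2,m,d) ≐ tup(M,m,d),  q(q(Y1)) ≐ N,  q(Q) ≐ q(tup(1,m,m)).
Decompose tup/3: X2 ≐ M,  m ≐ m,  d ≐ d.
Bind X2 := M; substituting into the one remaining equation that mentions X2 gives: node(tup(m,1,e),q(q(q(1))),tup(m,Y1,q(M))) ≐ node(tup(m,1,e),q(M),tup(m,Q,R)).
Delete trivial equation m ≐ m.
Delete trivial equation d ≐ d.
Bind N := q(q(Y1)); no other remaining equation mentions N.
Decompose q/1: Q ≐ tup(1,m,m).
Bind Q := tup(1,m,m); substituting into the remaining equation gives: node(tup(m,1,e),q(q(q(1))),tup(m,Y1,q(M))) ≐ node(tup(m,1,e),q(M),tup(m,tup(1,m,m),R)).
Decompose node/3: tup(m,1,e) ≐ tup(m,1,e),  q(q(q(1))) ≐ q(M),  tup(m,Y1,q(M)) ≐ tup(m,tup(1,m,m),R).
Delete trivial equation tup(m,1,e) ≐ tup(m,1,e).
Decompose q/1: q(q(1)) ≐ M.
Bind M := q(q(1)); substituting into the remaining equation gives: tup(m,Y1,q(q(q(1)))) ≐ tup(m,tup(1,m,m),R). Substituting into the earlier binding gives X2 := q(q(1)).
Decompose tup/3: m ≐ m,  Y1 ≐ tup(1,m,m),  q(q(q(1))) ≐ R.
Delete trivial equation m ≐ m.
Bind Y1 := tup(1,m,m); no other remaining equation mentions Y1. Substituting into the earlier binding gives N := q(q(tup(1,m,m))).
Bind R := q(q(q(1))).
MGU = { X2 ↦ q(q(1)), N ↦ q(q(tup(1,m,m))), Q ↦ tup(1,m,m), M ↦ q(q(1)), Y1 ↦ tup(1,m,m), R ↦ q(q(q(1))) }, so N ↦ q(q(tup(1,m,m))).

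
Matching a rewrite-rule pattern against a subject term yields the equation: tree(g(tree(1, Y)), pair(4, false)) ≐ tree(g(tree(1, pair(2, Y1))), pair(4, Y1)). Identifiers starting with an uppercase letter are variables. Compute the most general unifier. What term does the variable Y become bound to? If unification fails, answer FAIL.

pair(2, false)

Decompose tree/2: g(tree(1, Y)) ≐ g(tree(1, pair(2, Y1))),  pair(4, false) ≐ pair(4, Y1).
Decompose g/1: tree(1, Y) ≐ tree(1, pair(2, Y1)).
Decompose tree/2: 1 ≐ 1,  Y ≐ pair(2, Y1).
Delete trivial equation 1 ≐ 1.
Bind Y := pair(2, Y1); no other remaining equation mentions Y.
Decompose pair/2: 4 ≐ 4,  false ≐ Y1.
Delete trivial equation 4 ≐ 4.
Bind Y1 := false. Substituting into the earlier binding gives Y := pair(2, false).
MGU = { Y := pair(2, false), Y1 := false }, so Y := pair(2, false).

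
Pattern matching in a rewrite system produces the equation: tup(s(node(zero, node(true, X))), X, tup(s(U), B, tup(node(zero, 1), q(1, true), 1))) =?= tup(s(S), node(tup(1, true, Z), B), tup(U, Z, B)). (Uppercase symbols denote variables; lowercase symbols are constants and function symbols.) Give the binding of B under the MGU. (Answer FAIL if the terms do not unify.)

FAIL

Decompose tup/3: s(node(zero, node(true, X))) =?= s(S),  X =?= node(tup(1, true, Z), B),  tup(s(U), B, tup(node(zero, 1), q(1, true), 1)) =?= tup(U, Z, B).
Decompose s/1: node(zero, node(true, X)) =?= S.
Bind S := node(zero, node(true, X)); no other remaining equation mentions S.
Bind X := node(tup(1, true, Z), B); no other remaining equation mentions X. Substituting into the earlier binding gives S := node(zero, node(true, node(tup(1, true, Z), B))).
Decompose tup/3: s(U) =?= U,  B =?= Z,  tup(node(zero, 1), q(1, true), 1) =?= B.
Occurs check fails: U occurs in s(U); the equation U =?= s(U) has no finite solution.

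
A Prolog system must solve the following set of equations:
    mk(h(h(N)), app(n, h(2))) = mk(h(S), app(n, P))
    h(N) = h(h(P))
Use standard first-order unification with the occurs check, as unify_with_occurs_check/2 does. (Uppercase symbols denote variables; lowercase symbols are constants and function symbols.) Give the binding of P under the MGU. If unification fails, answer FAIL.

h(2)

Decompose mk/2: h(h(N)) = h(S),  app(n, h(2)) = app(n, P).
Decompose h/1: h(N) = S.
Bind S := h(N); no other remaining equation mentions S.
Decompose app/2: n = n,  h(2) = P.
Delete trivial equation n = n.
Bind P := h(2); substituting into the remaining equation gives: h(N) = h(h(h(2))).
Decompose h/1: N = h(h(2)).
Bind N := h(h(2)). Substituting into the earlier binding gives S := h(h(h(2))).
MGU = { S ↦ h(h(h(2))), P ↦ h(2), N ↦ h(h(2)) }, so P ↦ h(2).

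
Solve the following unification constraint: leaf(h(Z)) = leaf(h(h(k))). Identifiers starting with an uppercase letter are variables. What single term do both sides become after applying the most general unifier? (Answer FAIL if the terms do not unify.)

Decompose leaf/1: h(Z) = h(h(k)).
Decompose h/1: Z = h(k).
Bind Z := h(k).
Applying the MGU to either side gives leaf(h(h(k))).

leaf(h(h(k)))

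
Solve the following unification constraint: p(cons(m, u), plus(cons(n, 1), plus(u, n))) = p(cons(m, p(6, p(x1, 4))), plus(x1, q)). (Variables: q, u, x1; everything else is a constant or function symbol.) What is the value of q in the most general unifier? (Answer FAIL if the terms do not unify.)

Decompose p/2: cons(m, u) = cons(m, p(6, p(x1, 4))),  plus(cons(n, 1), plus(u, n)) = plus(x1, q).
Decompose cons/2: m = m,  u = p(6, p(x1, 4)).
Delete trivial equation m = m.
Bind u := p(6, p(x1, 4)); substituting into the remaining equation gives: plus(cons(n, 1), plus(p(6, p(x1, 4)), n)) = plus(x1, q).
Decompose plus/2: cons(n, 1) = x1,  plus(p(6, p(x1, 4)), n) = q.
Bind x1 := cons(n, 1); substituting into the remaining equation gives: plus(p(6, p(cons(n, 1), 4)), n) = q. Substituting into the earlier binding gives u := p(6, p(cons(n, 1), 4)).
Bind q := plus(p(6, p(cons(n, 1), 4)), n).
MGU = { u := p(6, p(cons(n, 1), 4)), x1 := cons(n, 1), q := plus(p(6, p(cons(n, 1), 4)), n) }, so q := plus(p(6, p(cons(n, 1), 4)), n).

plus(p(6, p(cons(n, 1), 4)), n)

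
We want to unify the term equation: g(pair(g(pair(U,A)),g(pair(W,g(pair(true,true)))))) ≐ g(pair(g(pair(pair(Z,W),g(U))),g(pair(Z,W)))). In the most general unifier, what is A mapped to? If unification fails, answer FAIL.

g(pair(g(pair(true,true)),g(pair(true,true))))

Decompose g/1: pair(g(pair(U,A)),g(pair(W,g(pair(true,true))))) ≐ pair(g(pair(pair(Z,W),g(U))),g(pair(Z,W))).
Decompose pair/2: g(pair(U,A)) ≐ g(pair(pair(Z,W),g(U))),  g(pair(W,g(pair(true,true)))) ≐ g(pair(Z,W)).
Decompose g/1: pair(U,A) ≐ pair(pair(Z,W),g(U)).
Decompose pair/2: U ≐ pair(Z,W),  A ≐ g(U).
Bind U := pair(Z,W); substituting into the one remaining equation that mentions U gives: A ≐ g(pair(Z,W)).
Bind A := g(pair(Z,W)); no other remaining equation mentions A.
Decompose g/1: pair(W,g(pair(true,true))) ≐ pair(Z,W).
Decompose pair/2: W ≐ Z,  g(pair(true,true)) ≐ W.
Bind W := Z; substituting into the remaining equation gives: g(pair(true,true)) ≐ Z. Substituting into the earlier bindings gives U := pair(Z,Z), A := g(pair(Z,Z)).
Bind Z := g(pair(true,true)). Substituting into the earlier bindings gives U := pair(g(pair(true,true)),g(pair(true,true))), A := g(pair(g(pair(true,true)),g(pair(true,true)))), W := g(pair(true,true)).
MGU = { U := pair(g(pair(true,true)),g(pair(true,true))), A := g(pair(g(pair(true,true)),g(pair(true,true)))), W := g(pair(true,true)), Z := g(pair(true,true)) }, so A := g(pair(g(pair(true,true)),g(pair(true,true)))).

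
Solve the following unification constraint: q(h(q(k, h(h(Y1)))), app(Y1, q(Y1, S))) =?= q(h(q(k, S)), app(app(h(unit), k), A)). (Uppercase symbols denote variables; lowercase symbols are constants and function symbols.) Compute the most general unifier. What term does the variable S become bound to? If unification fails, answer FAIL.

Decompose q/2: h(q(k, h(h(Y1)))) =?= h(q(k, S)),  app(Y1, q(Y1, S)) =?= app(app(h(unit), k), A).
Decompose h/1: q(k, h(h(Y1))) =?= q(k, S).
Decompose q/2: k =?= k,  h(h(Y1)) =?= S.
Delete trivial equation k =?= k.
Bind S := h(h(Y1)); substituting into the remaining equation gives: app(Y1, q(Y1, h(h(Y1)))) =?= app(app(h(unit), k), A).
Decompose app/2: Y1 =?= app(h(unit), k),  q(Y1, h(h(Y1))) =?= A.
Bind Y1 := app(h(unit), k); substituting into the remaining equation gives: q(app(h(unit), k), h(h(app(h(unit), k)))) =?= A. Substituting into the earlier binding gives S := h(h(app(h(unit), k))).
Bind A := q(app(h(unit), k), h(h(app(h(unit), k)))).
MGU = { S -> h(h(app(h(unit), k))), Y1 -> app(h(unit), k), A -> q(app(h(unit), k), h(h(app(h(unit), k)))) }, so S -> h(h(app(h(unit), k))).

h(h(app(h(unit), k)))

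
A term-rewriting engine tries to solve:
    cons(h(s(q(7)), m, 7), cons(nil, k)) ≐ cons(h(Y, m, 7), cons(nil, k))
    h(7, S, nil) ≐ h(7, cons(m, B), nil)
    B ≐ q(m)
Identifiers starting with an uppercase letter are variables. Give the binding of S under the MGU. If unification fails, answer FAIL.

cons(m, q(m))

Decompose cons/2: h(s(q(7)), m, 7) ≐ h(Y, m, 7),  cons(nil, k) ≐ cons(nil, k).
Decompose h/3: s(q(7)) ≐ Y,  m ≐ m,  7 ≐ 7.
Bind Y := s(q(7)); no other remaining equation mentions Y.
Delete trivial equation m ≐ m.
Delete trivial equation 7 ≐ 7.
Delete trivial equation cons(nil, k) ≐ cons(nil, k).
Decompose h/3: 7 ≐ 7,  S ≐ cons(m, B),  nil ≐ nil.
Delete trivial equation 7 ≐ 7.
Bind S := cons(m, B); no other remaining equation mentions S.
Delete trivial equation nil ≐ nil.
Bind B := q(m). Substituting into the earlier binding gives S := cons(m, q(m)).
MGU = { Y -> s(q(7)), S -> cons(m, q(m)), B -> q(m) }, so S -> cons(m, q(m)).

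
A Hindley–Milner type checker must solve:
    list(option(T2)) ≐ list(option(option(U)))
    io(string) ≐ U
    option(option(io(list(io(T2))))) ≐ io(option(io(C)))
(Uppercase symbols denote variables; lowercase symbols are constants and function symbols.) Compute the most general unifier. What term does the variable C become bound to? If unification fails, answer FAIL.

FAIL

Decompose list/1: option(T2) ≐ option(option(U)).
Decompose option/1: T2 ≐ option(U).
Bind T2 := option(U); substituting into the one remaining equation that mentions T2 gives: option(option(io(list(io(option(U)))))) ≐ io(option(io(C))).
Bind U := io(string); substituting into the remaining equation gives: option(option(io(list(io(option(io(string))))))) ≐ io(option(io(C))). Substituting into the earlier binding gives T2 := option(io(string)).
Clash: head symbols differ (option/1 vs io/1); no unifier exists.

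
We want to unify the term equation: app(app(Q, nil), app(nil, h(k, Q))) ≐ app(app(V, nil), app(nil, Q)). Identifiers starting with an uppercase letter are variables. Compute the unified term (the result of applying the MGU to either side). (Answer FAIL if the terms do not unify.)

Decompose app/2: app(Q, nil) ≐ app(V, nil),  app(nil, h(k, Q)) ≐ app(nil, Q).
Decompose app/2: Q ≐ V,  nil ≐ nil.
Bind Q := V; substituting into the one remaining equation that mentions Q gives: app(nil, h(k, V)) ≐ app(nil, V).
Delete trivial equation nil ≐ nil.
Decompose app/2: nil ≐ nil,  h(k, V) ≐ V.
Delete trivial equation nil ≐ nil.
Occurs check fails: V occurs in h(k, V); the equation V ≐ h(k, V) has no finite solution.

FAIL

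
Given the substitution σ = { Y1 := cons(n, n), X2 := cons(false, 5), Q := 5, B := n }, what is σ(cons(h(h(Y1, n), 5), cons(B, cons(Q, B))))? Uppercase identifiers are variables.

cons(h(h(cons(n, n), n), 5), cons(n, cons(5, n)))

Replace each occurrence of Y1 with cons(n, n).
Replace each occurrence of Q with 5.
Replace each occurrence of B with n.
Result: cons(h(h(cons(n, n), n), 5), cons(n, cons(5, n))).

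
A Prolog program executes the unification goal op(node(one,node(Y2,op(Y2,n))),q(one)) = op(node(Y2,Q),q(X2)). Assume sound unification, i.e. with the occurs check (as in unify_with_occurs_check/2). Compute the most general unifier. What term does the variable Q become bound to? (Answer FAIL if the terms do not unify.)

node(one,op(one,n))

Decompose op/2: node(one,node(Y2,op(Y2,n))) = node(Y2,Q),  q(one) = q(X2).
Decompose node/2: one = Y2,  node(Y2,op(Y2,n)) = Q.
Bind Y2 := one; substituting into the one remaining equation that mentions Y2 gives: node(one,op(one,n)) = Q.
Bind Q := node(one,op(one,n)); no other remaining equation mentions Q.
Decompose q/1: one = X2.
Bind X2 := one.
MGU = { Y2 -> one, Q -> node(one,op(one,n)), X2 -> one }, so Q -> node(one,op(one,n)).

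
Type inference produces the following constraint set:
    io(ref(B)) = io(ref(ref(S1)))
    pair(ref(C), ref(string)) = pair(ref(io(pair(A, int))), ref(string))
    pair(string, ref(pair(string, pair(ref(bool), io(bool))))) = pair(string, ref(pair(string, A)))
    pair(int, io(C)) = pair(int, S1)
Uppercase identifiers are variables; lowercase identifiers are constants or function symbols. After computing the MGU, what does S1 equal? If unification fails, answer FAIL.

io(io(pair(pair(ref(bool), io(bool)), int)))

Decompose io/1: ref(B) = ref(ref(S1)).
Decompose ref/1: B = ref(S1).
Bind B := ref(S1); no other remaining equation mentions B.
Decompose pair/2: ref(C) = ref(io(pair(A, int))),  ref(string) = ref(string).
Decompose ref/1: C = io(pair(A, int)).
Bind C := io(pair(A, int)); substituting into the one remaining equation that mentions C gives: pair(int, io(io(pair(A, int)))) = pair(int, S1).
Delete trivial equation ref(string) = ref(string).
Decompose pair/2: string = string,  ref(pair(string, pair(ref(bool), io(bool)))) = ref(pair(string, A)).
Delete trivial equation string = string.
Decompose ref/1: pair(string, pair(ref(bool), io(bool))) = pair(string, A).
Decompose pair/2: string = string,  pair(ref(bool), io(bool)) = A.
Delete trivial equation string = string.
Bind A := pair(ref(bool), io(bool)); substituting into the remaining equation gives: pair(int, io(io(pair(pair(ref(bool), io(bool)), int)))) = pair(int, S1). Substituting into the earlier binding gives C := io(pair(pair(ref(bool), io(bool)), int)).
Decompose pair/2: int = int,  io(io(pair(pair(ref(bool), io(bool)), int))) = S1.
Delete trivial equation int = int.
Bind S1 := io(io(pair(pair(ref(bool), io(bool)), int))). Substituting into the earlier binding gives B := ref(io(io(pair(pair(ref(bool), io(bool)), int)))).
MGU = { B -> ref(io(io(pair(pair(ref(bool), io(bool)), int)))), C -> io(pair(pair(ref(bool), io(bool)), int)), A -> pair(ref(bool), io(bool)), S1 -> io(io(pair(pair(ref(bool), io(bool)), int))) }, so S1 -> io(io(pair(pair(ref(bool), io(bool)), int))).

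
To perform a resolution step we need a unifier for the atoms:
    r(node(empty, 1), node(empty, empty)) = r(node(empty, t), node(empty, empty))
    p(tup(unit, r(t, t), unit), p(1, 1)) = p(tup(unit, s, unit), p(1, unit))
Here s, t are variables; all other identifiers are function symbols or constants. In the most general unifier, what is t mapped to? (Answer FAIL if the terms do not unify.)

Decompose r/2: node(empty, 1) = node(empty, t),  node(empty, empty) = node(empty, empty).
Decompose node/2: empty = empty,  1 = t.
Delete trivial equation empty = empty.
Bind t := 1; substituting into the one remaining equation that mentions t gives: p(tup(unit, r(1, 1), unit), p(1, 1)) = p(tup(unit, s, unit), p(1, unit)).
Delete trivial equation node(empty, empty) = node(empty, empty).
Decompose p/2: tup(unit, r(1, 1), unit) = tup(unit, s, unit),  p(1, 1) = p(1, unit).
Decompose tup/3: unit = unit,  r(1, 1) = s,  unit = unit.
Delete trivial equation unit = unit.
Bind s := r(1, 1); no other remaining equation mentions s.
Delete trivial equation unit = unit.
Decompose p/2: 1 = 1,  1 = unit.
Delete trivial equation 1 = 1.
Clash: constants 1 and unit differ; no unifier exists.

FAIL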